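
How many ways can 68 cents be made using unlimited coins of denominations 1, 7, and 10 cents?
Coefficient of x^68 in 1/(1-x^1) · 1/(1-x^7) · 1/(1-x^10). Case on j = number of 10-cent coins (j = 0..6); remainder r = 68 - 10j is made from {1,7} in ⌊r/7⌋+1 ways. r = 68, 58, 48, 38, 28, 18, 8 → 10 + 9 + 7 + 6 + 5 + 3 + 2 = 42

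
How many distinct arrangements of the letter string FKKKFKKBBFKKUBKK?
16! / (3! × 1! × 9! × 3!) = 1601600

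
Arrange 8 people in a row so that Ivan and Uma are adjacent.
Treat as block: (8-1)! × 2! = 5040 × 2 = 10080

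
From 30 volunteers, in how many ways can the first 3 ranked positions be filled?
P(30,3) = 30!/(30-3)! = 24360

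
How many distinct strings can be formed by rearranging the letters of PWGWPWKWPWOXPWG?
15! / (1! × 2! × 1! × 4! × 6! × 1!) = 37837800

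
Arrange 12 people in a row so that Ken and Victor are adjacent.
Treat as block: (12-1)! × 2! = 39916800 × 2 = 79833600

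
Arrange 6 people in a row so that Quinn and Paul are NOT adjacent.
Total - adjacent = 6! - (6-1)!×2 = 720 - 240 = 480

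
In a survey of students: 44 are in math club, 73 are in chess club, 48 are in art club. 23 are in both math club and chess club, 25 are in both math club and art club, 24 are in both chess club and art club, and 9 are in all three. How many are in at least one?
|A∪B∪C| = 44+73+48-23-25-24+9 = 102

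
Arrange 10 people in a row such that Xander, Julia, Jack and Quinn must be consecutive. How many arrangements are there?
Treat the 4 as one block: (10-4+1)! × 4! = 5040 × 24 = 120960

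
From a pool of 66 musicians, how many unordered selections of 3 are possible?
C(66,3) = 66!/(3!×63!) = 45760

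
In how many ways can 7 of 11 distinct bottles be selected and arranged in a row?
P(11,7) = 11!/(11-7)! = 1663200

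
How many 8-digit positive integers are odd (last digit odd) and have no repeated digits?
Last∈{1,3,5,7,9}. Last=0: 0. Last nonzero: 5×8×P(8,6) = 806400. Total = 806400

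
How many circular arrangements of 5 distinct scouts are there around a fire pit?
Circular: fix one position, arrange the rest. (5-1)! = 24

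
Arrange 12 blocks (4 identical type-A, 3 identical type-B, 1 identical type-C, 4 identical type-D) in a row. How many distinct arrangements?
12! / (4! × 3! × 1! × 4!) = 138600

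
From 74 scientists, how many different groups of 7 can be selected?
C(74,7) = 74!/(7!×67!) = 1799579064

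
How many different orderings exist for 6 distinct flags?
6! = 720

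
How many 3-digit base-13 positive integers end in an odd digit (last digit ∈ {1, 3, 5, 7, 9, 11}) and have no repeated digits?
Last∈{1,3,5,7,9,11}. Last=0: 0. Last nonzero: 6×11×P(11,1) = 726. Total = 726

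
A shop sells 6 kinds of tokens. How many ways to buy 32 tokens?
C(32+6-1, 6-1) = C(37, 5) = 435897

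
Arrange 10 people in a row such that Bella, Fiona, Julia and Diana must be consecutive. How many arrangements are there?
Treat the 4 as one block: (10-4+1)! × 4! = 5040 × 24 = 120960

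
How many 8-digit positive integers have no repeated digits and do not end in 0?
Last digit: 9 nonzero choices. First digit: 8 (nonzero, ≠last). Middle 6: P(8,6) = 20160. Total = 1451520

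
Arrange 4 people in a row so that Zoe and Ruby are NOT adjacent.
Total - adjacent = 4! - (4-1)!×2 = 24 - 12 = 12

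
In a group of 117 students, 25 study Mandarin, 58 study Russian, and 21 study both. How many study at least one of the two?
|A∪B| = |A| + |B| - |A∩B| = 25 + 58 - 21 = 62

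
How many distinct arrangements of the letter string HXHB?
4! / (1! × 1! × 2!) = 12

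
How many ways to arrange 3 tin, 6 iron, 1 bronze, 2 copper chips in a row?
12! / (3! × 6! × 1! × 2!) = 55440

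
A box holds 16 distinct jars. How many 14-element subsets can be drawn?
C(16,14) = 16!/(14!×2!) = 120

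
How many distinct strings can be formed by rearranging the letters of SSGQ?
4! / (2! × 1! × 1!) = 12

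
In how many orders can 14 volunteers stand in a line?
14! = 87178291200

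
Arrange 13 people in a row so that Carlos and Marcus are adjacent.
Treat as block: (13-1)! × 2! = 479001600 × 2 = 958003200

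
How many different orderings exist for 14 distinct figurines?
14! = 87178291200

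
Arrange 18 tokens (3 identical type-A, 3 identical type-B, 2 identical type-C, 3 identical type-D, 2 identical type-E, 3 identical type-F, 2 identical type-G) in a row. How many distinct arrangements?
18! / (3! × 3! × 2! × 3! × 2! × 3! × 2!) = 617512896000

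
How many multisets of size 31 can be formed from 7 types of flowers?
C(31+7-1, 7-1) = C(37, 6) = 2324784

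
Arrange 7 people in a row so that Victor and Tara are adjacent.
Treat as block: (7-1)! × 2! = 720 × 2 = 1440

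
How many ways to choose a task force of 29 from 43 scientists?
C(43,29) = 43!/(29!×14!) = 78378960360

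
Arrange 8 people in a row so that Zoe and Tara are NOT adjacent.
Total - adjacent = 8! - (8-1)!×2 = 40320 - 10080 = 30240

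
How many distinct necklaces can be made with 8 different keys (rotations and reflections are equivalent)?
(8-1)!/2 = 5040/2 = 2520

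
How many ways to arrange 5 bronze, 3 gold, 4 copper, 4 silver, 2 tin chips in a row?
18! / (5! × 3! × 4! × 4! × 2!) = 7718911200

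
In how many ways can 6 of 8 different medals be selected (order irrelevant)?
C(8,6) = 8!/(6!×2!) = 28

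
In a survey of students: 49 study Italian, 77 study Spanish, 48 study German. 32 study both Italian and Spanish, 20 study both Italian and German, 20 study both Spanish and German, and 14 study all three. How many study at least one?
|A∪B∪C| = 49+77+48-32-20-20+14 = 116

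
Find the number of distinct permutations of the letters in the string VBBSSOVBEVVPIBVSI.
17! / (1! × 1! × 5! × 1! × 3! × 4! × 2!) = 10291881600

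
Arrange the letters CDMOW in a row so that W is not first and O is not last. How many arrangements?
By inclusion-exclusion: 5! - 2×(5-1)! + (5-2)! = 120 - 48 + 6 = 78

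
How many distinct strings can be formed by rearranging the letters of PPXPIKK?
7! / (2! × 1! × 1! × 3!) = 420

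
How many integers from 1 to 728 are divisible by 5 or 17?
⌊728/5⌋ + ⌊728/17⌋ - ⌊728/85⌋ = 145 + 42 - 8 = 179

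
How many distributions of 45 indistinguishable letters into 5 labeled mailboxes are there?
C(45+5-1, 5-1) = C(49, 4) = 211876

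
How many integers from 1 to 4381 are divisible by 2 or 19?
⌊4381/2⌋ + ⌊4381/19⌋ - ⌊4381/38⌋ = 2190 + 230 - 115 = 2305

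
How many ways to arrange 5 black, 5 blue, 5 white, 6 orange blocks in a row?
21! / (5! × 5! × 5! × 6!) = 41064607584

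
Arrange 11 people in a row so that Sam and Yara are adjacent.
Treat as block: (11-1)! × 2! = 3628800 × 2 = 7257600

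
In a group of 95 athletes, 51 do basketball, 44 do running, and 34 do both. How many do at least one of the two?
|A∪B| = |A| + |B| - |A∩B| = 51 + 44 - 34 = 61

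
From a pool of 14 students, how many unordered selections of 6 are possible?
C(14,6) = 14!/(6!×8!) = 3003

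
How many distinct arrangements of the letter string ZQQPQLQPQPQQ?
12! / (1! × 7! × 3! × 1!) = 15840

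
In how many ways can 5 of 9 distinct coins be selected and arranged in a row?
P(9,5) = 9!/(9-5)! = 15120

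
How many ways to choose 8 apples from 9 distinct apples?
C(9,8) = 9!/(8!×1!) = 9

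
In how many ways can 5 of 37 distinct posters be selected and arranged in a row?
P(37,5) = 37!/(37-5)! = 52307640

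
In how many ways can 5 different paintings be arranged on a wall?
5! = 120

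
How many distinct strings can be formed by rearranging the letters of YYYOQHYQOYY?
11! / (2! × 2! × 1! × 6!) = 13860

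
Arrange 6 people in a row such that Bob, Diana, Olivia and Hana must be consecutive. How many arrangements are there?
Treat the 4 as one block: (6-4+1)! × 4! = 6 × 24 = 144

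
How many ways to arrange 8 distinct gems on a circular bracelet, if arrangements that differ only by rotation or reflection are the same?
(8-1)!/2 = 5040/2 = 2520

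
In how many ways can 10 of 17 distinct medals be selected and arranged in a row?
P(17,10) = 17!/(17-10)! = 70572902400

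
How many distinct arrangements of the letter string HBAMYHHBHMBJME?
14! / (4! × 1! × 3! × 1! × 1! × 3! × 1!) = 100900800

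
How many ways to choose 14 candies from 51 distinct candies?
C(51,14) = 51!/(14!×37!) = 1292706174900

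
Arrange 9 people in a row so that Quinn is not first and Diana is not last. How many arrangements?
By inclusion-exclusion: 9! - 2×(9-1)! + (9-2)! = 362880 - 80640 + 5040 = 287280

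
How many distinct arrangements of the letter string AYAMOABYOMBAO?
13! / (2! × 2! × 3! × 4! × 2!) = 5405400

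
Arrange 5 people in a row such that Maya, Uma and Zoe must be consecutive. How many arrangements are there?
Treat the 3 as one block: (5-3+1)! × 3! = 6 × 6 = 36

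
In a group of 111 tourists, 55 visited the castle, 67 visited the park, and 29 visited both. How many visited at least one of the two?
|A∪B| = |A| + |B| - |A∩B| = 55 + 67 - 29 = 93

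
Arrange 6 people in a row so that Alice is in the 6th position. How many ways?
Fix one position: (6-1)! = 120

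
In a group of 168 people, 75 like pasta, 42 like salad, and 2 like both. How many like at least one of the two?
|A∪B| = |A| + |B| - |A∩B| = 75 + 42 - 2 = 115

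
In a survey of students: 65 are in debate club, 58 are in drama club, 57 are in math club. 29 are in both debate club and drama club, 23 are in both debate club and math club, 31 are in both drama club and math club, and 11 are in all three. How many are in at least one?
|A∪B∪C| = 65+58+57-29-23-31+11 = 108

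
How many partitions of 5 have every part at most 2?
Let r_j(i) = number of partitions of i into parts ≤ j, for i = 0..5. r_1(i) = 1 for all i; r_j(i) = r_{j-1}(i) + r_j(i-j). Rows j = 2..2: ≤2: 1 1 2 2 3 3. r_2(5) = 3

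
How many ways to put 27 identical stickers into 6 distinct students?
C(27+6-1, 6-1) = C(32, 5) = 201376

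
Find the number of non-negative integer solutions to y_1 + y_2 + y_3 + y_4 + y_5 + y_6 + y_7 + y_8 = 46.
C(46+8-1, 8-1) = C(53, 7) = 154143080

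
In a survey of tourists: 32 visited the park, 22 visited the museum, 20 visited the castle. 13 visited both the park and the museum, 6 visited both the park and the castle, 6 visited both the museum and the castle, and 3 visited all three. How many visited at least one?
|A∪B∪C| = 32+22+20-13-6-6+3 = 52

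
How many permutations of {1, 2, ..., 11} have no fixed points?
!11 = Σ_{j=0}^{11} (-1)^j·11!/j! = 39916800 - 39916800 + 19958400 - 6652800 + 1663200 - 332640 + 55440 - 7920 + 990 - 110 + 11 - 1 = 14684570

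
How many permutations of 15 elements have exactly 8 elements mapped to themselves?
Choose the 8 fixed points C(15,8) = 6435, derange the rest: !7 = Σ_{j=0}^{7} (-1)^j·7!/j! = 5040 - 5040 + 2520 - 840 + 210 - 42 + 7 - 1 = 1854. Product = 6435 × 1854 = 11930490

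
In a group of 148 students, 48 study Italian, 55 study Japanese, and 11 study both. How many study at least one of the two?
|A∪B| = |A| + |B| - |A∩B| = 48 + 55 - 11 = 92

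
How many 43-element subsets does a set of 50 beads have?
C(50,43) = 50!/(43!×7!) = 99884400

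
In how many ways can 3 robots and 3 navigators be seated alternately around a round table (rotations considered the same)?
Fix one of the robots: (3-1)! ways for the remaining robots, × 3! ways for the navigators = 2 × 6 = 12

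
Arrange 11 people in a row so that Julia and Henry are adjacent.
Treat as block: (11-1)! × 2! = 3628800 × 2 = 7257600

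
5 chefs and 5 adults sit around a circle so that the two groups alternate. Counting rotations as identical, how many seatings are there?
Fix one of the chefs: (5-1)! ways for the remaining chefs, × 5! ways for the adults = 24 × 120 = 2880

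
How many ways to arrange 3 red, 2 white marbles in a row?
5! / (3! × 2!) = 10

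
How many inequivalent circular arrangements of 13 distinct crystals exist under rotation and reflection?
(13-1)!/2 = 479001600/2 = 239500800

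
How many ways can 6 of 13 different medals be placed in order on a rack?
P(13,6) = 13!/(13-6)! = 1235520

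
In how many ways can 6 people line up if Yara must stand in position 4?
Fix one position: (6-1)! = 120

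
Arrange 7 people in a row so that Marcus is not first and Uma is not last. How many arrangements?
By inclusion-exclusion: 7! - 2×(7-1)! + (7-2)! = 5040 - 1440 + 120 = 3720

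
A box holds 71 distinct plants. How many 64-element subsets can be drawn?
C(71,64) = 71!/(64!×7!) = 1329890705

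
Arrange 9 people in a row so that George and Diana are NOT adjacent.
Total - adjacent = 9! - (9-1)!×2 = 362880 - 80640 = 282240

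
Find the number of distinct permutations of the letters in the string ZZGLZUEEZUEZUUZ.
15! / (1! × 3! × 1! × 4! × 6!) = 12612600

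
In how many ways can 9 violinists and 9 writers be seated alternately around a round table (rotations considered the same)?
Fix one of the violinists: (9-1)! ways for the remaining violinists, × 9! ways for the writers = 40320 × 362880 = 14631321600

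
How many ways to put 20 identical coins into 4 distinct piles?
C(20+4-1, 4-1) = C(23, 3) = 1771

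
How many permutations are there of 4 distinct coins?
4! = 24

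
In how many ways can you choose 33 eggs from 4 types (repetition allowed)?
C(33+4-1, 4-1) = C(36, 3) = 7140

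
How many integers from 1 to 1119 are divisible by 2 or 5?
⌊1119/2⌋ + ⌊1119/5⌋ - ⌊1119/10⌋ = 559 + 223 - 111 = 671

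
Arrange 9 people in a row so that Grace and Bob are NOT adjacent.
Total - adjacent = 9! - (9-1)!×2 = 362880 - 80640 = 282240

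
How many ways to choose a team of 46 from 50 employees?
C(50,46) = 50!/(46!×4!) = 230300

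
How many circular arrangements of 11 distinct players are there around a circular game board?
Circular: fix one position, arrange the rest. (11-1)! = 3628800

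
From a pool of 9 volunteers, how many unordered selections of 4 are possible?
C(9,4) = 9!/(4!×5!) = 126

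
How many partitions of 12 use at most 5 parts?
By conjugation, equals partitions of 12 into parts ≤ 5. Let r_j(i) = number of partitions of i into parts ≤ j, for i = 0..12. r_1(i) = 1 for all i; r_j(i) = r_{j-1}(i) + r_j(i-j). Rows j = 2..5: ≤2: 1 1 2 2 3 3 4 4 5 5 6 6 7; ≤3: 1 1 2 3 4 5 7 8 10 12 14 16 19; ≤4: 1 1 2 3 5 6 9 11 15 18 23 27 34; ≤5: 1 1 2 3 5 7 10 13 18 23 30 37 47. r_5(12) = 47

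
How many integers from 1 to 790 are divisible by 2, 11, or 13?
⌊790/2⌋+⌊790/11⌋+⌊790/13⌋ - ⌊790/22⌋-⌊790/26⌋-⌊790/143⌋ + ⌊790/286⌋ = 395+71+60 - 35-30-5 + 2 = 458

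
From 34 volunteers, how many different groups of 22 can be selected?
C(34,22) = 34!/(22!×12!) = 548354040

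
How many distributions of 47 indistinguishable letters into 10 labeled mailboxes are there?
C(47+10-1, 10-1) = C(56, 9) = 7575968400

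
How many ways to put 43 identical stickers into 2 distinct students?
C(43+2-1, 2-1) = C(44, 1) = 44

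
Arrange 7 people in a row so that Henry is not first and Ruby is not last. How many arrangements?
By inclusion-exclusion: 7! - 2×(7-1)! + (7-2)! = 5040 - 1440 + 120 = 3720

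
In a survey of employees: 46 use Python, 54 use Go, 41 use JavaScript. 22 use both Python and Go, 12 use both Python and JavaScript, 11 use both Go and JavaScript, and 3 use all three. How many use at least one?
|A∪B∪C| = 46+54+41-22-12-11+3 = 99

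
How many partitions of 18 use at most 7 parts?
By conjugation, equals partitions of 18 into parts ≤ 7. Let r_j(i) = number of partitions of i into parts ≤ j, for i = 0..18. r_1(i) = 1 for all i; r_j(i) = r_{j-1}(i) + r_j(i-j). Rows j = 2..7: ≤2: 1 1 2 2 3 3 4 4 5 5 6 6 7 7 8 8 9 9 10; ≤3: 1 1 2 3 4 5 7 8 10 12 14 16 19 21 24 27 30 33 37; ≤4: 1 1 2 3 5 6 9 11 15 18 23 27 34 39 47 54 64 72 84; ≤5: 1 1 2 3 5 7 10 13 18 23 30 37 47 57 70 84 101 119 141; ≤6: 1 1 2 3 5 7 11 14 20 26 35 44 58 71 90 110 136 163 199; ≤7: 1 1 2 3 5 7 11 15 21 28 38 49 65 82 105 131 164 201 248. r_7(18) = 248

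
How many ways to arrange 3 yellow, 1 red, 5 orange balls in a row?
9! / (3! × 1! × 5!) = 504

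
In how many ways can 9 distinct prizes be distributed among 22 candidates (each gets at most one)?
P(22,9) = 22!/(22-9)! = 180503769600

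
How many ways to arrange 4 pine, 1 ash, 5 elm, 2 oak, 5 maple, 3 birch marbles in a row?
20! / (4! × 1! × 5! × 2! × 5! × 3!) = 586637251200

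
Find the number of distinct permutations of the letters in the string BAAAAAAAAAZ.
11! / (9! × 1! × 1!) = 110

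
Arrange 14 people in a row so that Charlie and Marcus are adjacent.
Treat as block: (14-1)! × 2! = 6227020800 × 2 = 12454041600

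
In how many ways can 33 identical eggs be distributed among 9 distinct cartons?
C(33+9-1, 9-1) = C(41, 8) = 95548245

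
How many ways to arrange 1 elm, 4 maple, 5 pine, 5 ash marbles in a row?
15! / (1! × 4! × 5! × 5!) = 3783780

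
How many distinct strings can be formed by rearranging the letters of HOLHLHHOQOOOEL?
14! / (5! × 1! × 1! × 3! × 4!) = 5045040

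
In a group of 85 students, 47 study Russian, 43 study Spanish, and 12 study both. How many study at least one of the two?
|A∪B| = |A| + |B| - |A∩B| = 47 + 43 - 12 = 78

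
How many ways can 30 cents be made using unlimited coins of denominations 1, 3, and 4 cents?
Coefficient of x^30 in 1/(1-x^1) · 1/(1-x^3) · 1/(1-x^4). Case on j = number of 4-cent coins (j = 0..7); remainder r = 30 - 4j is made from {1,3} in ⌊r/3⌋+1 ways. r = 30, 26, 22, 18, 14, 10, 6, 2 → 11 + 9 + 8 + 7 + 5 + 4 + 3 + 1 = 48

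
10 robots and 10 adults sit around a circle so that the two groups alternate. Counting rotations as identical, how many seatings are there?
Fix one of the robots: (10-1)! ways for the remaining robots, × 10! ways for the adults = 362880 × 3628800 = 1316818944000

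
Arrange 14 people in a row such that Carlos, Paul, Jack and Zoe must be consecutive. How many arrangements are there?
Treat the 4 as one block: (14-4+1)! × 4! = 39916800 × 24 = 958003200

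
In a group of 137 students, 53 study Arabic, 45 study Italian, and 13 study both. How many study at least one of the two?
|A∪B| = |A| + |B| - |A∩B| = 53 + 45 - 13 = 85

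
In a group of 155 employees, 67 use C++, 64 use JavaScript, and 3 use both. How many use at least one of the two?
|A∪B| = |A| + |B| - |A∩B| = 67 + 64 - 3 = 128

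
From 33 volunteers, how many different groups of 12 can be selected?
C(33,12) = 33!/(12!×21!) = 354817320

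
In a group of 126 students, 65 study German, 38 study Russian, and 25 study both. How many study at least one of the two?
|A∪B| = |A| + |B| - |A∩B| = 65 + 38 - 25 = 78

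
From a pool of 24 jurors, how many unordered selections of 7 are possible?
C(24,7) = 24!/(7!×17!) = 346104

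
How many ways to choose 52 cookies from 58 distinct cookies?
C(58,52) = 58!/(52!×6!) = 40475358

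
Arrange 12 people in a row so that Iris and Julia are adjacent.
Treat as block: (12-1)! × 2! = 39916800 × 2 = 79833600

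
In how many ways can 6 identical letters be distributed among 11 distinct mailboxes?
C(6+11-1, 11-1) = C(16, 10) = 8008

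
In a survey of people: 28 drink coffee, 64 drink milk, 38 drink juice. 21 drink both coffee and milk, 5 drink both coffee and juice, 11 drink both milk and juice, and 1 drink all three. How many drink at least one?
|A∪B∪C| = 28+64+38-21-5-11+1 = 94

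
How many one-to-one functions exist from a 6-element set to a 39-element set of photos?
P(39,6) = 39!/(39-6)! = 2349088560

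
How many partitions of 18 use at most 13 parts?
By conjugation, equals partitions of 18 into parts ≤ 13. Let r_j(i) = number of partitions of i into parts ≤ j, for i = 0..18. r_1(i) = 1 for all i; r_j(i) = r_{j-1}(i) + r_j(i-j). Rows j = 2..13: ≤2: 1 1 2 2 3 3 4 4 5 5 6 6 7 7 8 8 9 9 10; ≤3: 1 1 2 3 4 5 7 8 10 12 14 16 19 21 24 27 30 33 37; ≤4: 1 1 2 3 5 6 9 11 15 18 23 27 34 39 47 54 64 72 84; ≤5: 1 1 2 3 5 7 10 13 18 23 30 37 47 57 70 84 101 119 141; ≤6: 1 1 2 3 5 7 11 14 20 26 35 44 58 71 90 110 136 163 199; ≤7: 1 1 2 3 5 7 11 15 21 28 38 49 65 82 105 131 164 201 248; ≤8: 1 1 2 3 5 7 11 15 22 29 40 52 70 89 116 146 186 230 288; ≤9: 1 1 2 3 5 7 11 15 22 30 41 54 73 94 123 157 201 252 318; ≤10: 1 1 2 3 5 7 11 15 22 30 42 55 75 97 128 164 212 267 340; ≤11: 1 1 2 3 5 7 11 15 22 30 42 56 76 99 131 169 219 278 355; ≤12: 1 1 2 3 5 7 11 15 22 30 42 56 77 100 133 172 224 285 366; ≤13: 1 1 2 3 5 7 11 15 22 30 42 56 77 101 134 174 227 290 373. r_13(18) = 373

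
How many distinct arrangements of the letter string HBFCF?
5! / (2! × 1! × 1! × 1!) = 60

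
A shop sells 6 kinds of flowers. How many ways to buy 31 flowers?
C(31+6-1, 6-1) = C(36, 5) = 376992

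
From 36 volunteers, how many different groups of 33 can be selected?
C(36,33) = 36!/(33!×3!) = 7140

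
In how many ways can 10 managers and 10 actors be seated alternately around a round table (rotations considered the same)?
Fix one of the managers: (10-1)! ways for the remaining managers, × 10! ways for the actors = 362880 × 3628800 = 1316818944000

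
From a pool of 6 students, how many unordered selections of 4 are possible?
C(6,4) = 6!/(4!×2!) = 15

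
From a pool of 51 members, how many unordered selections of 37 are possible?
C(51,37) = 51!/(37!×14!) = 1292706174900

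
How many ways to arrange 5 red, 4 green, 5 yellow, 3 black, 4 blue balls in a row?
21! / (5! × 4! × 5! × 3! × 4!) = 1026615189600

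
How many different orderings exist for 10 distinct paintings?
10! = 3628800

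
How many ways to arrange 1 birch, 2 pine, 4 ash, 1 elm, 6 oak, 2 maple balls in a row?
16! / (1! × 2! × 4! × 1! × 6! × 2!) = 302702400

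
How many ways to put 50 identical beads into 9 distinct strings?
C(50+9-1, 9-1) = C(58, 8) = 1916797311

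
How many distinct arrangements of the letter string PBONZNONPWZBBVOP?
16! / (3! × 3! × 3! × 3! × 1! × 1! × 2!) = 8072064000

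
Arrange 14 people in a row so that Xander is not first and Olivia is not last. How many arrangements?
By inclusion-exclusion: 14! - 2×(14-1)! + (14-2)! = 87178291200 - 12454041600 + 479001600 = 75203251200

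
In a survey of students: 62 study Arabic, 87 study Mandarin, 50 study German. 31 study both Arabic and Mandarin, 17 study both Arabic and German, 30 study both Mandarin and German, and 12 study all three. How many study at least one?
|A∪B∪C| = 62+87+50-31-17-30+12 = 133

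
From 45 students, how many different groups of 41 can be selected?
C(45,41) = 45!/(41!×4!) = 148995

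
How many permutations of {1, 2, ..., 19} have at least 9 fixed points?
Exactly j fixed points: C(19,j)·!(19-j); sum over j ≥ 9 (derangement numbers via !m = (m-1)·(!(m-1) + !(m-2)): !0..!10 = 1, 0, 1, 2, 9, 44, 265, 1854, 14833, 133496, 1334961). Σ_{j=9}^{19} C(19,j)·!(19-j) = C(19,9)·!10 + C(19,10)·!9 + C(19,11)·!8 + C(19,12)·!7 + C(19,13)·!6 + C(19,14)·!5 + C(19,15)·!4 + C(19,16)·!3 + C(19,17)·!2 + C(19,18)·!1 + C(19,19)·!0 = 92378·1334961 + 92378·133496 + 75582·14833 + 50388·1854 + 27132·265 + 11628·44 + 3876·9 + 969·2 + 171·1 + 19·0 + 1·1 = 136875386510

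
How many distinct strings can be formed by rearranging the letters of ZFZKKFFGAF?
10! / (4! × 2! × 1! × 2! × 1!) = 37800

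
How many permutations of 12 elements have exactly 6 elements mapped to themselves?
Choose the 6 fixed points C(12,6) = 924, derange the rest: !6 = Σ_{j=0}^{6} (-1)^j·6!/j! = 720 - 720 + 360 - 120 + 30 - 6 + 1 = 265. Product = 924 × 265 = 244860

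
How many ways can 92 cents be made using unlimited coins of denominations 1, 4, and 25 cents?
Coefficient of x^92 in 1/(1-x^1) · 1/(1-x^4) · 1/(1-x^25). Case on j = number of 25-cent coins (j = 0..3); remainder r = 92 - 25j is made from {1,4} in ⌊r/4⌋+1 ways. r = 92, 67, 42, 17 → 24 + 17 + 11 + 5 = 57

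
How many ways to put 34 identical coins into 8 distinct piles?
C(34+8-1, 8-1) = C(41, 7) = 22481940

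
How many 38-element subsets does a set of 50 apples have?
C(50,38) = 50!/(38!×12!) = 121399651100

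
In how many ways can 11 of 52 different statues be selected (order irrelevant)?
C(52,11) = 52!/(11!×41!) = 60403728840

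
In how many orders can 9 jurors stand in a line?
9! = 362880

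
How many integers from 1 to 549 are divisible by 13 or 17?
⌊549/13⌋ + ⌊549/17⌋ - ⌊549/221⌋ = 42 + 32 - 2 = 72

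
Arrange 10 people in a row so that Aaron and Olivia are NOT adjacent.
Total - adjacent = 10! - (10-1)!×2 = 3628800 - 725760 = 2903040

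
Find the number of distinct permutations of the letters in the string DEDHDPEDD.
9! / (5! × 1! × 1! × 2!) = 1512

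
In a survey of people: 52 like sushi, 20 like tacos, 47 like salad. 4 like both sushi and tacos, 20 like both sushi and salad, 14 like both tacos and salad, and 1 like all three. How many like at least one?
|A∪B∪C| = 52+20+47-4-20-14+1 = 82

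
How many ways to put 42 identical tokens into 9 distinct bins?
C(42+9-1, 9-1) = C(50, 8) = 536878650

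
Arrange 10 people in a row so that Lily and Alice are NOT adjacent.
Total - adjacent = 10! - (10-1)!×2 = 3628800 - 725760 = 2903040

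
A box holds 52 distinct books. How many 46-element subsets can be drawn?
C(52,46) = 52!/(46!×6!) = 20358520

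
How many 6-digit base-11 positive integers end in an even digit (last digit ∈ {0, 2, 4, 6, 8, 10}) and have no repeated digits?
Last∈{0,2,4,6,8,10}. Last=0: 30240. Last nonzero: 5×9×P(9,4) = 136080. Total = 166320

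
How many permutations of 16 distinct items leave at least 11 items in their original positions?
Exactly j fixed points: C(16,j)·!(16-j); sum over j ≥ 11 (derangement numbers via !m = (m-1)·(!(m-1) + !(m-2)): !0..!5 = 1, 0, 1, 2, 9, 44). Σ_{j=11}^{16} C(16,j)·!(16-j) = C(16,11)·!5 + C(16,12)·!4 + C(16,13)·!3 + C(16,14)·!2 + C(16,15)·!1 + C(16,16)·!0 = 4368·44 + 1820·9 + 560·2 + 120·1 + 16·0 + 1·1 = 209813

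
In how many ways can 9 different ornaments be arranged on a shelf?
9! = 362880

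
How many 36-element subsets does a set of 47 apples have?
C(47,36) = 47!/(36!×11!) = 17417133617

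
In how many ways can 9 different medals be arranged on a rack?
9! = 362880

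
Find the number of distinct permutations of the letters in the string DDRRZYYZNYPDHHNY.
16! / (4! × 2! × 2! × 3! × 2! × 1! × 2!) = 9081072000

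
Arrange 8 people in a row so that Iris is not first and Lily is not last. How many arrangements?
By inclusion-exclusion: 8! - 2×(8-1)! + (8-2)! = 40320 - 10080 + 720 = 30960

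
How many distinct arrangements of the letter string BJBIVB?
6! / (1! × 1! × 1! × 3!) = 120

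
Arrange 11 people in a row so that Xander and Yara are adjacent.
Treat as block: (11-1)! × 2! = 3628800 × 2 = 7257600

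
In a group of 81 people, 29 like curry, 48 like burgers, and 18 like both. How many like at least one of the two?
|A∪B| = |A| + |B| - |A∩B| = 29 + 48 - 18 = 59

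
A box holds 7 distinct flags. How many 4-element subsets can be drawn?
C(7,4) = 7!/(4!×3!) = 35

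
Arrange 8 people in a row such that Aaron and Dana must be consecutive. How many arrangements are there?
Treat the 2 as one block: (8-2+1)! × 2! = 5040 × 2 = 10080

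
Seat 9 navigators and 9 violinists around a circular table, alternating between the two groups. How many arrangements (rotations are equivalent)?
Fix one of the navigators: (9-1)! ways for the remaining navigators, × 9! ways for the violinists = 40320 × 362880 = 14631321600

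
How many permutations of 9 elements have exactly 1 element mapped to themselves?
Choose the 1 fixed point C(9,1) = 9, derange the rest: !8 = Σ_{j=0}^{8} (-1)^j·8!/j! = 40320 - 40320 + 20160 - 6720 + 1680 - 336 + 56 - 8 + 1 = 14833. Product = 9 × 14833 = 133497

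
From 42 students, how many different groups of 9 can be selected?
C(42,9) = 42!/(9!×33!) = 445891810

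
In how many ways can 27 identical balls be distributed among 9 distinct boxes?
C(27+9-1, 9-1) = C(35, 8) = 23535820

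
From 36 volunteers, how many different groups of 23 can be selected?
C(36,23) = 36!/(23!×13!) = 2310789600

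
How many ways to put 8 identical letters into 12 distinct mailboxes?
C(8+12-1, 12-1) = C(19, 11) = 75582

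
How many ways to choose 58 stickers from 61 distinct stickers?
C(61,58) = 61!/(58!×3!) = 35990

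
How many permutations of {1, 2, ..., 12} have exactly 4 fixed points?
Choose the 4 fixed points C(12,4) = 495, derange the rest: !8 = Σ_{j=0}^{8} (-1)^j·8!/j! = 40320 - 40320 + 20160 - 6720 + 1680 - 336 + 56 - 8 + 1 = 14833. Product = 495 × 14833 = 7342335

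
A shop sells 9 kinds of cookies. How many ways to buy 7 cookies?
C(7+9-1, 9-1) = C(15, 8) = 6435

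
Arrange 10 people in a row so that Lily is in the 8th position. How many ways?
Fix one position: (10-1)! = 362880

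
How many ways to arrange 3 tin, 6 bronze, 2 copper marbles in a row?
11! / (3! × 6! × 2!) = 4620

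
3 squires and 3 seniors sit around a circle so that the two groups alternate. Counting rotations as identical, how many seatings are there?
Fix one of the squires: (3-1)! ways for the remaining squires, × 3! ways for the seniors = 2 × 6 = 12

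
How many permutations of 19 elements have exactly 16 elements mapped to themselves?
Choose the 16 fixed points C(19,16) = 969, derange the rest: !3 = Σ_{j=0}^{3} (-1)^j·3!/j! = 6 - 6 + 3 - 1 = 2. Product = 969 × 2 = 1938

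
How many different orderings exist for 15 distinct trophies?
15! = 1307674368000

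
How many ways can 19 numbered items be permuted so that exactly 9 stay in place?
Choose the 9 fixed points C(19,9) = 92378, derange the rest: !10 = Σ_{j=0}^{10} (-1)^j·10!/j! = 3628800 - 3628800 + 1814400 - 604800 + 151200 - 30240 + 5040 - 720 + 90 - 10 + 1 = 1334961. Product = 92378 × 1334961 = 123321027258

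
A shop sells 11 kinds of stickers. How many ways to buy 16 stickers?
C(16+11-1, 11-1) = C(26, 10) = 5311735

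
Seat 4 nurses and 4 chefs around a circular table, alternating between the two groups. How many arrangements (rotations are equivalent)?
Fix one of the nurses: (4-1)! ways for the remaining nurses, × 4! ways for the chefs = 6 × 24 = 144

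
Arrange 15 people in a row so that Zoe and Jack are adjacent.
Treat as block: (15-1)! × 2! = 87178291200 × 2 = 174356582400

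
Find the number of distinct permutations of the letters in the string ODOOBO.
6! / (1! × 4! × 1!) = 30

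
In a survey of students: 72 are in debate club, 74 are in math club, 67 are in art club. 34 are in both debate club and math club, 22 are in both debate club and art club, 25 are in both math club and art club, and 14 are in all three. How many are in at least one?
|A∪B∪C| = 72+74+67-34-22-25+14 = 146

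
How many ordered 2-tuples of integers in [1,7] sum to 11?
Coefficient of x^11 in (x + x² + ... + x^7)^2. By inclusion-exclusion on dice exceeding 7: Σ_j (-1)^j C(2,j)·C(11-1-7j, 1) = C(2,0)·C(10,1) - C(2,1)·C(3,1) = 1·10 - 2·3 = 4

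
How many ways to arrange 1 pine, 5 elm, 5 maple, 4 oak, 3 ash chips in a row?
18! / (1! × 5! × 5! × 4! × 3!) = 3087564480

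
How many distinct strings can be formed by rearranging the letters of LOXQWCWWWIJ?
11! / (1! × 1! × 4! × 1! × 1! × 1! × 1! × 1!) = 1663200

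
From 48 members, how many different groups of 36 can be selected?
C(48,36) = 48!/(36!×12!) = 69668534468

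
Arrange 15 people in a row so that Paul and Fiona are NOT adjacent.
Total - adjacent = 15! - (15-1)!×2 = 1307674368000 - 174356582400 = 1133317785600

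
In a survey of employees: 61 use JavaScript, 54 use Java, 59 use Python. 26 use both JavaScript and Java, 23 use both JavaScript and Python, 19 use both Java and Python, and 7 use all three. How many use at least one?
|A∪B∪C| = 61+54+59-26-23-19+7 = 113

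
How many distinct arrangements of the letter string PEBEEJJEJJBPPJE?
15! / (5! × 5! × 2! × 3!) = 7567560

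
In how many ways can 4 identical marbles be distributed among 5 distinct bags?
C(4+5-1, 5-1) = C(8, 4) = 70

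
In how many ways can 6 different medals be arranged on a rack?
6! = 720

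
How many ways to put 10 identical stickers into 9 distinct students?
C(10+9-1, 9-1) = C(18, 8) = 43758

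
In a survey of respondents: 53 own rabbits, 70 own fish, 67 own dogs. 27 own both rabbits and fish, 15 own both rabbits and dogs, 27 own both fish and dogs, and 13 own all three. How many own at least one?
|A∪B∪C| = 53+70+67-27-15-27+13 = 134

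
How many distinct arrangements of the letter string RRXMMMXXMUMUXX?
14! / (2! × 2! × 5! × 5!) = 1513512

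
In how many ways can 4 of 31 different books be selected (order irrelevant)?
C(31,4) = 31!/(4!×27!) = 31465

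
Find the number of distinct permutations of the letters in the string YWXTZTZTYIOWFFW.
15! / (2! × 1! × 1! × 1! × 2! × 3! × 2! × 3!) = 4540536000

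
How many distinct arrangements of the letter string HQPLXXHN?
8! / (2! × 1! × 1! × 1! × 1! × 2!) = 10080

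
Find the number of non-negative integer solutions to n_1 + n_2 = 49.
C(49+2-1, 2-1) = C(50, 1) = 50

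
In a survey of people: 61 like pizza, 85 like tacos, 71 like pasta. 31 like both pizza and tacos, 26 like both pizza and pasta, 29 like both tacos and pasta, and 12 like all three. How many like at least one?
|A∪B∪C| = 61+85+71-31-26-29+12 = 143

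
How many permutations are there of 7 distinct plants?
7! = 5040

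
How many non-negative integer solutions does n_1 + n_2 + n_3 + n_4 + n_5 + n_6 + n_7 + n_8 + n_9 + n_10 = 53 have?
C(53+10-1, 10-1) = C(62, 9) = 20286591270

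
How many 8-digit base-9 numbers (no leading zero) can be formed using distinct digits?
First digit: 8 choices (nonzero). Then descending: 8 × 8 × 7 × 6 × 5 × 4 × 3 × 2 = 322560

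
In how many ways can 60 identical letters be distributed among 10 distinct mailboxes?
C(60+10-1, 10-1) = C(69, 9) = 56672074888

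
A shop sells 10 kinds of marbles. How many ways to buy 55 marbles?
C(55+10-1, 10-1) = C(64, 9) = 27540584512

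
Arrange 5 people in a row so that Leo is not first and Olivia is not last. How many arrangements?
By inclusion-exclusion: 5! - 2×(5-1)! + (5-2)! = 120 - 48 + 6 = 78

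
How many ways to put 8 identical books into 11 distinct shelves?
C(8+11-1, 11-1) = C(18, 10) = 43758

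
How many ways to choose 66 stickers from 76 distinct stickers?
C(76,66) = 76!/(66!×10!) = 954526728530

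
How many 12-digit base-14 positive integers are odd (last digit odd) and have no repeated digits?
Last∈{1,3,5,7,9,11,13}. Last=0: 0. Last nonzero: 7×12×P(12,10) = 20118067200. Total = 20118067200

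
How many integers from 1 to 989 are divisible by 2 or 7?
⌊989/2⌋ + ⌊989/7⌋ - ⌊989/14⌋ = 494 + 141 - 70 = 565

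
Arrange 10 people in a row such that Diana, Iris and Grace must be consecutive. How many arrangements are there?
Treat the 3 as one block: (10-3+1)! × 3! = 40320 × 6 = 241920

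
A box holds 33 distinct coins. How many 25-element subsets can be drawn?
C(33,25) = 33!/(25!×8!) = 13884156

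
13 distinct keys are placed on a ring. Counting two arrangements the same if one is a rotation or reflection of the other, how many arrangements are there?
(13-1)!/2 = 479001600/2 = 239500800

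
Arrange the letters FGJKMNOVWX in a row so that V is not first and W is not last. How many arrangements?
By inclusion-exclusion: 10! - 2×(10-1)! + (10-2)! = 3628800 - 725760 + 40320 = 2943360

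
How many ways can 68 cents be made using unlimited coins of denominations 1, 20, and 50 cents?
Coefficient of x^68 in 1/(1-x^1) · 1/(1-x^20) · 1/(1-x^50). Case on j = number of 50-cent coins (j = 0..1); remainder r = 68 - 50j is made from {1,20} in ⌊r/20⌋+1 ways. r = 68, 18 → 4 + 1 = 5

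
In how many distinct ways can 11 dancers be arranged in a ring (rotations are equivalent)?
Circular: fix one position, arrange the rest. (11-1)! = 3628800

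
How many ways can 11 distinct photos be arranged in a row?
11! = 39916800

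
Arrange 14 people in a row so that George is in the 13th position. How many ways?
Fix one position: (14-1)! = 6227020800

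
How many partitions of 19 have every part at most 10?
Let r_j(i) = number of partitions of i into parts ≤ j, for i = 0..19. r_1(i) = 1 for all i; r_j(i) = r_{j-1}(i) + r_j(i-j). Rows j = 2..10: ≤2: 1 1 2 2 3 3 4 4 5 5 6 6 7 7 8 8 9 9 10 10; ≤3: 1 1 2 3 4 5 7 8 10 12 14 16 19 21 24 27 30 33 37 40; ≤4: 1 1 2 3 5 6 9 11 15 18 23 27 34 39 47 54 64 72 84 94; ≤5: 1 1 2 3 5 7 10 13 18 23 30 37 47 57 70 84 101 119 141 164; ≤6: 1 1 2 3 5 7 11 14 20 26 35 44 58 71 90 110 136 163 199 235; ≤7: 1 1 2 3 5 7 11 15 21 28 38 49 65 82 105 131 164 201 248 300; ≤8: 1 1 2 3 5 7 11 15 22 29 40 52 70 89 116 146 186 230 288 352; ≤9: 1 1 2 3 5 7 11 15 22 30 41 54 73 94 123 157 201 252 318 393; ≤10: 1 1 2 3 5 7 11 15 22 30 42 55 75 97 128 164 212 267 340 423. r_10(19) = 423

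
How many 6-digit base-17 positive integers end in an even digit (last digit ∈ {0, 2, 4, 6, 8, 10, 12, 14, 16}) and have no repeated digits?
Last∈{0,2,4,6,8,10,12,14,16}. Last=0: 524160. Last nonzero: 8×15×P(15,4) = 3931200. Total = 4455360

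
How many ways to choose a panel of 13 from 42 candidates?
C(42,13) = 42!/(13!×29!) = 25518731280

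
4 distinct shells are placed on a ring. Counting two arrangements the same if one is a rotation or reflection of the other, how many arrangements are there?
(4-1)!/2 = 6/2 = 3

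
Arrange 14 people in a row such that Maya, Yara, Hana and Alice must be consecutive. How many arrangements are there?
Treat the 4 as one block: (14-4+1)! × 4! = 39916800 × 24 = 958003200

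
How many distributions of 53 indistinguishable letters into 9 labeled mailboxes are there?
C(53+9-1, 9-1) = C(61, 8) = 2944827765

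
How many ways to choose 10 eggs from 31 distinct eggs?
C(31,10) = 31!/(10!×21!) = 44352165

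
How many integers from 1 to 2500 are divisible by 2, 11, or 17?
⌊2500/2⌋+⌊2500/11⌋+⌊2500/17⌋ - ⌊2500/22⌋-⌊2500/34⌋-⌊2500/187⌋ + ⌊2500/374⌋ = 1250+227+147 - 113-73-13 + 6 = 1431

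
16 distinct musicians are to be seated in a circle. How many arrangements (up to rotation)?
Circular: fix one position, arrange the rest. (16-1)! = 1307674368000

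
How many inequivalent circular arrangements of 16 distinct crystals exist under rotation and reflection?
(16-1)!/2 = 1307674368000/2 = 653837184000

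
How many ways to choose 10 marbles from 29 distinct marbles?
C(29,10) = 29!/(10!×19!) = 20030010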